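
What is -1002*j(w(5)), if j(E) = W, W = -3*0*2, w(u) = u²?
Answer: 0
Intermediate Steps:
W = 0 (W = 0*2 = 0)
j(E) = 0
-1002*j(w(5)) = -1002*0 = 0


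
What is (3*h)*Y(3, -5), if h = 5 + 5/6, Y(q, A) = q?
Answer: 105/2 ≈ 52.500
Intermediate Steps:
h = 35/6 (h = 5 + 5*(⅙) = 5 + ⅚ = 35/6 ≈ 5.8333)
(3*h)*Y(3, -5) = (3*(35/6))*3 = (35/2)*3 = 105/2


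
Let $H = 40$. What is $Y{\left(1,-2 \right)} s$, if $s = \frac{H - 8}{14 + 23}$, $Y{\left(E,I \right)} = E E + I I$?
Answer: $\frac{160}{37} \approx 4.3243$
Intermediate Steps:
$Y{\left(E,I \right)} = E^{2} + I^{2}$
$s = \frac{32}{37}$ ($s = \frac{40 - 8}{14 + 23} = \frac{32}{37} \approx 0.86487$)
$Y{\left(1,-2 \right)} s = \left(1^{2} + \left(-2\right)^{2}\right) \frac{32}{37} = \left(1 + 4\right) \frac{32}{37} = 5 \cdot \frac{32}{37} = \frac{160}{37}$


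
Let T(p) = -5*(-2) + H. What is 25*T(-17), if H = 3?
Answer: 325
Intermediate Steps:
T(p) = 13 (T(p) = -5*(-2) + 3 = 10 + 3 = 13)
25*T(-17) = 25*13 = 325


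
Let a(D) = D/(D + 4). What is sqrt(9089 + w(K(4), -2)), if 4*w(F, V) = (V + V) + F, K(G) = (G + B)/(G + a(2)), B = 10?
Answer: sqrt(6144034)/26 ≈ 95.335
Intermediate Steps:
a(D) = D/(4 + D)
K(G) = (10 + G)/(1/3 + G) (K(G) = (G + 10)/(G + 2/(4 + 2)) = (10 + G)/(G + 2/6) = (10 + G)/(G + 2*(1/6)) = (10 + G)/(G + 1/3) = (10 + G)/(1/3 + G))
w(F, V) = V/2 + F/4 (w(F, V) = ((V + V) + F)/4 = (2*V + F)/4 = (F + 2*V)/4 = V/2 + F/4)
sqrt(9089 + w(K(4), -2)) = sqrt(9089 + ((1/2)*(-2) + (3*(10 + 4)/(1 + 3*4))/4)) = sqrt(9089 + (-1 + (3*14/(1 + 12))/4)) = sqrt(9089 + (-1 + (3*14/13)/4)) = sqrt(9089 + (-1 + (3*(1/13)*14)/4)) = sqrt(9089 + (-1 + (1/4)*(42/13))) = sqrt(9089 + (-1 + 21/26)) = sqrt(9089 - 5/26) = sqrt(236309/26) = sqrt(6144034)/26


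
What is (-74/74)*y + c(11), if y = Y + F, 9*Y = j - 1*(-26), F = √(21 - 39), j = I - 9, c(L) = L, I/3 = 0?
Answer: 82/9 - 3*I*√2 ≈ 9.1111 - 4.2426*I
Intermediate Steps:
I = 0 (I = 3*0 = 0)
j = -9 (j = 0 - 9 = -9)
F = 3*I*√2 (F = √(-18) = 3*I*√2 ≈ 4.2426*I)
Y = 17/9 (Y = (-9 - 1*(-26))/9 = (-9 + 26)/9 = (⅑)*17 = 17/9 ≈ 1.8889)
y = 17/9 + 3*I*√2 ≈ 1.8889 + 4.2426*I
(-74/74)*y + c(11) = (-74/74)*(17/9 + 3*I*√2) + 11 = (-74*1/74)*(17/9 + 3*I*√2) + 11 = -(17/9 + 3*I*√2) + 11 = (-17/9 - 3*I*√2) + 11 = 82/9 - 3*I*√2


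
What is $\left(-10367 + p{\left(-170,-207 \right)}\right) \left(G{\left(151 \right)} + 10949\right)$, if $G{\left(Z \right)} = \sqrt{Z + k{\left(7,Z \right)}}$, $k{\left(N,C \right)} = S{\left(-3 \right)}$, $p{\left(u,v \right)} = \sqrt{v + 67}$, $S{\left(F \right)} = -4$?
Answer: $- \left(10367 - 2 i \sqrt{35}\right) \left(10949 + 7 \sqrt{3}\right) \approx -1.1363 \cdot 10^{8} + 1.2969 \cdot 10^{5} i$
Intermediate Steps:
$p{\left(u,v \right)} = \sqrt{67 + v}$
$k{\left(N,C \right)} = -4$
$G{\left(Z \right)} = \sqrt{-4 + Z}$ ($G{\left(Z \right)} = \sqrt{Z - 4} = \sqrt{-4 + Z}$)
$\left(-10367 + p{\left(-170,-207 \right)}\right) \left(G{\left(151 \right)} + 10949\right) = \left(-10367 + \sqrt{67 - 207}\right) \left(\sqrt{-4 + 151} + 10949\right) = \left(-10367 + \sqrt{-140}\right) \left(\sqrt{147} + 10949\right) = \left(-10367 + 2 i \sqrt{35}\right) \left(7 \sqrt{3} + 10949\right) = \left(-10367 + 2 i \sqrt{35}\right) \left(10949 + 7 \sqrt{3}\right)$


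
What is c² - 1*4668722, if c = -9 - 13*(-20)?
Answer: -4605721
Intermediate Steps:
c = 251 (c = -9 + 260 = 251)
c² - 1*4668722 = 251² - 1*4668722 = 63001 - 4668722 = -4605721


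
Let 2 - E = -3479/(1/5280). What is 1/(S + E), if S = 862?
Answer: 1/18369984 ≈ 5.4437e-8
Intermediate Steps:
E = 18369122 (E = 2 - (-3479)/(1/5280) = 2 - (-3479)/1/5280 = 2 - (-3479)*5280 = 2 - 1*(-18369120) = 2 + 18369120 = 18369122)
1/(S + E) = 1/(862 + 18369122) = 1/18369984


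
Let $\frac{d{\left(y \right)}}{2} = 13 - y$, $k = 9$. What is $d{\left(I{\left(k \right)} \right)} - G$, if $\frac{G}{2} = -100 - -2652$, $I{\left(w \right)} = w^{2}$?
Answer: $-5240$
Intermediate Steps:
$d{\left(y \right)} = 26 - 2 y$ ($d{\left(y \right)} = 2 \left(13 - y\right) = 26 - 2 y$)
$G = 5104$ ($G = 2 \left(-100 - -2652\right) = 2 \left(-100 + 2652\right) = 2 \cdot 2552 = 5104$)
$d{\left(I{\left(k \right)} \right)} - G = \left(26 - 2 \cdot 9^{2}\right) - 5104 = \left(26 - 162\right) - 5104 = -136 - 5104 = -5240$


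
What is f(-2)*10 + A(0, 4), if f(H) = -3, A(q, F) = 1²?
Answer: -29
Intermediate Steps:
A(q, F) = 1
f(-2)*10 + A(0, 4) = -3*10 + 1 = -30 + 1 = -29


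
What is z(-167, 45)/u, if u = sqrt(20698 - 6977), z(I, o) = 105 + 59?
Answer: 164*sqrt(13721)/13721 ≈ 1.4001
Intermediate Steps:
z(I, o) = 164
u = sqrt(13721) ≈ 117.14
z(-167, 45)/u = 164/(sqrt(13721)) = 164*(sqrt(13721)/13721) = 164*sqrt(13721)/13721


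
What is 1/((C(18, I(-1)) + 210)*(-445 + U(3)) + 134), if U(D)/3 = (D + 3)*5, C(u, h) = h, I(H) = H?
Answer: -1/74061 ≈ -1.3502e-5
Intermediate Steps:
U(D) = 45 + 15*D (U(D) = 3*((D + 3)*5) = 3*((3 + D)*5) = 3*(15 + 5*D) = 45 + 15*D)
1/((C(18, I(-1)) + 210)*(-445 + U(3)) + 134) = 1/((-1 + 210)*(-445 + (45 + 15*3)) + 134) = 1/(209*(-445 + (45 + 45)) + 134) = 1/(209*(-445 + 90) + 134) = 1/(209*(-355) + 134) = 1/(-74195 + 134) = 1/(-74061) = -1/74061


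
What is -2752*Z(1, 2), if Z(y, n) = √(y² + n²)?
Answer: -2752*√5 ≈ -6153.7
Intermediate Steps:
Z(y, n) = √(n² + y²)
-2752*Z(1, 2) = -2752*√(2² + 1²) = -2752*√(4 + 1) = -2752*√5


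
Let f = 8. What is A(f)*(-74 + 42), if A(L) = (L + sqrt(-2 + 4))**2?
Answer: -2112 - 512*sqrt(2) ≈ -2836.1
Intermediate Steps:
A(L) = (L + sqrt(2))**2
A(f)*(-74 + 42) = (8 + sqrt(2))**2*(-74 + 42) = (8 + sqrt(2))**2*(-32) = -32*(8 + sqrt(2))**2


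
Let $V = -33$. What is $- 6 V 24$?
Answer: $4752$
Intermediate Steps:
$- 6 V 24 = \left(-6\right) \left(-33\right) 24 = 198 \cdot 24 = 4752$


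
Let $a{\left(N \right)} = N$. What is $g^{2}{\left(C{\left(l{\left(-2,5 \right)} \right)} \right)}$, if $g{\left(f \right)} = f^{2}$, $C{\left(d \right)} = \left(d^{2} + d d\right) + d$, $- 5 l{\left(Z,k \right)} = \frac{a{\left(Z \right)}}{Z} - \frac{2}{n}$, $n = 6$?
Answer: $\frac{234256}{2562890625} \approx 9.1403 \cdot 10^{-5}$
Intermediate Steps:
$l{\left(Z,k \right)} = - \frac{2}{15}$ ($l{\left(Z,k \right)} = - \frac{\frac{Z}{Z} - \frac{2}{6}}{5} = - \frac{1 - \frac{1}{3}}{5} = \left(- \frac{1}{5}\right) \frac{2}{3} = - \frac{2}{15}$)
$C{\left(d \right)} = d + 2 d^{2}$ ($C{\left(d \right)} = \left(d^{2} + d^{2}\right) + d = 2 d^{2} + d = d + 2 d^{2}$)
$g^{2}{\left(C{\left(l{\left(-2,5 \right)} \right)} \right)} = \left(\left(- \frac{2 \left(1 + 2 \left(- \frac{2}{15}\right)\right)}{15}\right)^{2}\right)^{2} = \left(\left(- \frac{2 \left(1 - \frac{4}{15}\right)}{15}\right)^{2}\right)^{2} = \left(\left(\left(- \frac{2}{15}\right) \frac{11}{15}\right)^{2}\right)^{2} = \left(\left(- \frac{22}{225}\right)^{2}\right)^{2} = \left(\frac{484}{50625}\right)^{2} = \frac{234256}{2562890625}$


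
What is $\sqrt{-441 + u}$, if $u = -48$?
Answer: $i \sqrt{489} \approx 22.113 i$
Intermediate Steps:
$\sqrt{-441 + u} = \sqrt{-441 - 48} = \sqrt{-489} = i \sqrt{489}$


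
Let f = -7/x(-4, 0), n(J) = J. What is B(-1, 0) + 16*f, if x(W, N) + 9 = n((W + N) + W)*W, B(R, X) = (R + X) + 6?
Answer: 3/23 ≈ 0.13043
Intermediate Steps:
B(R, X) = 6 + R + X
x(W, N) = -9 + W*(N + 2*W) (x(W, N) = -9 + ((W + N) + W)*W = -9 + ((N + W) + W)*W = -9 + (N + 2*W)*W = -9 + W*(N + 2*W))
f = -7/23 (f = -7/(-9 - 4*(0 + 2*(-4))) = -7/(-9 - 4*(0 - 8)) = -7/(-9 - 4*(-8)) = -7/(-9 + 32) = -7/23 ≈ -0.30435)
B(-1, 0) + 16*f = (6 - 1 + 0) + 16*(-7/23) = 5 - 112/23 = 3/23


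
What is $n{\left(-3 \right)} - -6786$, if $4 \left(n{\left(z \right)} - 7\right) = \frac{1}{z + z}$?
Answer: $\frac{163031}{24} \approx 6793.0$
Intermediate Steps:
$n{\left(z \right)} = 7 + \frac{1}{8 z}$ ($n{\left(z \right)} = 7 + \frac{1}{4 \left(z + z\right)} = 7 + \frac{1}{4 \cdot 2 z} = 7 + \frac{\frac{1}{2} \frac{1}{z}}{4} = 7 + \frac{1}{8 z}$)
$n{\left(-3 \right)} - -6786 = \left(7 + \frac{1}{8 \left(-3\right)}\right) - -6786 = \left(7 + \frac{1}{8} \left(- \frac{1}{3}\right)\right) + 6786 = \left(7 - \frac{1}{24}\right) + 6786 = \frac{167}{24} + 6786 = \frac{163031}{24}$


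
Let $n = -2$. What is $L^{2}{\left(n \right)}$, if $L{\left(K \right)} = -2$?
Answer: $4$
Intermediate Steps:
$L^{2}{\left(n \right)} = \left(-2\right)^{2} = 4$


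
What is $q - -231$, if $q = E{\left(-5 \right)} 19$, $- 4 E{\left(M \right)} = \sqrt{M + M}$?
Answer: $231 - \frac{19 i \sqrt{10}}{4} \approx 231.0 - 15.021 i$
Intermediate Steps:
$E{\left(M \right)} = - \frac{\sqrt{2} \sqrt{M}}{4}$ ($E{\left(M \right)} = - \frac{\sqrt{M + M}}{4} = - \frac{\sqrt{2 M}}{4} = - \frac{\sqrt{2} \sqrt{M}}{4}$)
$q = - \frac{19 i \sqrt{10}}{4}$ ($q = - \frac{\sqrt{2} \sqrt{-5}}{4} \cdot 19 = - \frac{\sqrt{2} i \sqrt{5}}{4} \cdot 19 = - \frac{i \sqrt{10}}{4} \cdot 19 = - \frac{19 i \sqrt{10}}{4} \approx - 15.021 i$)
$q - -231 = - \frac{19 i \sqrt{10}}{4} - -231 = - \frac{19 i \sqrt{10}}{4} + 231 = 231 - \frac{19 i \sqrt{10}}{4}$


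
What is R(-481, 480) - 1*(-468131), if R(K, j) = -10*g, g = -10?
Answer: 468231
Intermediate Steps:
R(K, j) = 100 (R(K, j) = -10*(-10) = 100)
R(-481, 480) - 1*(-468131) = 100 - 1*(-468131) = 100 + 468131 = 468231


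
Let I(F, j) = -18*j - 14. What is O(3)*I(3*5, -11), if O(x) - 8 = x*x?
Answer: 3128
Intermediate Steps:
O(x) = 8 + x² (O(x) = 8 + x*x = 8 + x²)
I(F, j) = -14 - 18*j
O(3)*I(3*5, -11) = (8 + 3²)*(-14 - 18*(-11)) = (8 + 9)*(-14 + 198) = 17*184 = 3128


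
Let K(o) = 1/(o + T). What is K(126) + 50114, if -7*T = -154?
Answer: 7416873/148 ≈ 50114.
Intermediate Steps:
T = 22 (T = -1/7*(-154) = 22)
K(o) = 1/(22 + o) (K(o) = 1/(o + 22) = 1/(22 + o))
K(126) + 50114 = 1/(22 + 126) + 50114 = 1/148 + 50114 = 7416873/148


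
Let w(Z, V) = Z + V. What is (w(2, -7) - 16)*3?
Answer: -63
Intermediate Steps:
w(Z, V) = V + Z
(w(2, -7) - 16)*3 = ((-7 + 2) - 16)*3 = (-5 - 16)*3 = -21*3 = -63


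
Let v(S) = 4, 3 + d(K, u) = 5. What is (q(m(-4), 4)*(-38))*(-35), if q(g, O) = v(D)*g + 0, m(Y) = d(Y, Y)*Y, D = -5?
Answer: -42560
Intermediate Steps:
d(K, u) = 2 (d(K, u) = -3 + 5 = 2)
m(Y) = 2*Y
q(g, O) = 4*g (q(g, O) = 4*g + 0 = 4*g)
(q(m(-4), 4)*(-38))*(-35) = ((4*(2*(-4)))*(-38))*(-35) = ((4*(-8))*(-38))*(-35) = -32*(-38)*(-35) = 1216*(-35) = -42560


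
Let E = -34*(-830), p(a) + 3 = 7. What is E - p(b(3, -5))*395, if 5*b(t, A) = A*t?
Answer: 26640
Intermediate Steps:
b(t, A) = A*t/5 (b(t, A) = (A*t)/5 = A*t/5)
p(a) = 4 (p(a) = -3 + 7 = 4)
E = 28220
E - p(b(3, -5))*395 = 28220 - 4*395 = 28220 - 1*1580 = 28220 - 1580 = 26640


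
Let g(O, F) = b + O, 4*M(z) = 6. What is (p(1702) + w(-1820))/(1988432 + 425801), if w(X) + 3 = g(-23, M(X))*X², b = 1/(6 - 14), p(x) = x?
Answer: -76597551/2414233 ≈ -31.727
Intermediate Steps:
M(z) = 3/2 (M(z) = (¼)*6 = 3/2)
b = -⅛ (b = 1/(-8) = -⅛ ≈ -0.12500)
g(O, F) = -⅛ + O
w(X) = -3 - 185*X²/8 (w(X) = -3 + (-⅛ - 23)*X² = -3 - 185*X²/8)
(p(1702) + w(-1820))/(1988432 + 425801) = (1702 + (-3 - 185/8*(-1820)²))/(1988432 + 425801) = (1702 + (-3 - 185/8*3312400))/2414233 = (1702 + (-3 - 76599250))*(1/2414233) = (1702 - 76599253)*(1/2414233) = -76597551*1/2414233 = -76597551/2414233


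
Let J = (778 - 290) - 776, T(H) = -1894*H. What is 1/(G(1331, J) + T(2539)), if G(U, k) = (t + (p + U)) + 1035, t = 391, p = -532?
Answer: -1/4806641 ≈ -2.0805e-7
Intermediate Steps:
J = -288 (J = 488 - 776 = -288)
G(U, k) = 894 + U (G(U, k) = (391 + (-532 + U)) + 1035 = (-141 + U) + 1035 = 894 + U)
1/(G(1331, J) + T(2539)) = 1/((894 + 1331) - 1894*2539) = 1/(2225 - 4808866) = 1/(-4806641) = -1/4806641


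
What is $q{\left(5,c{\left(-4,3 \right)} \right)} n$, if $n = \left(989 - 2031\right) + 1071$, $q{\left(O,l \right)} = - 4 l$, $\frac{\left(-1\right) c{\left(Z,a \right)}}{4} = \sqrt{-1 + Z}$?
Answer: $464 i \sqrt{5} \approx 1037.5 i$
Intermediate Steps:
$c{\left(Z,a \right)} = - 4 \sqrt{-1 + Z}$
$n = 29$ ($n = \left(989 - 2031\right) + 1071 = -1042 + 1071 = 29$)
$q{\left(5,c{\left(-4,3 \right)} \right)} n = - 4 \left(- 4 \sqrt{-1 - 4}\right) 29 = - 4 \left(- 4 \sqrt{-5}\right) 29 = - 4 \left(- 4 i \sqrt{5}\right) 29 = 16 i \sqrt{5} \cdot 29 = 464 i \sqrt{5}$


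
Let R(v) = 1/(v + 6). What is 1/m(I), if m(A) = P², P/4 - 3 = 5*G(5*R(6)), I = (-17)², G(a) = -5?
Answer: 1/7744 ≈ 0.00012913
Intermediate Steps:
R(v) = 1/(6 + v)
I = 289
P = -88 (P = 12 + 4*(5*(-5)) = 12 + 4*(-25) = 12 - 100 = -88)
m(A) = 7744 (m(A) = (-88)² = 7744)
1/m(I) = 1/7744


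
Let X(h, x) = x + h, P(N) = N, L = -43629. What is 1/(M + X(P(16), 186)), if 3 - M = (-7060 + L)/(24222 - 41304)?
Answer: 17082/3451121 ≈ 0.0049497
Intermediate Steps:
X(h, x) = h + x
M = 557/17082 (M = 3 - (-7060 - 43629)/(24222 - 41304) = 3 - (-50689)/(-17082) = 3 - (-50689)*(-1)/17082 = 3 - 1*50689/17082 = 3 - 50689/17082 = 557/17082 ≈ 0.032607)
1/(M + X(P(16), 186)) = 1/(557/17082 + (16 + 186)) = 1/(557/17082 + 202) = 1/(3451121/17082) = 17082/3451121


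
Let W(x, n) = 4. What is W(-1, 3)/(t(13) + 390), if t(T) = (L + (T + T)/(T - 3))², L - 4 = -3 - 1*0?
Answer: 50/5037 ≈ 0.0099265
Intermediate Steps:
L = 1 (L = 4 + (-3 - 1*0) = 4 + (-3 + 0) = 4 - 3 = 1)
t(T) = (1 + 2*T/(-3 + T))² (t(T) = (1 + (T + T)/(T - 3))² = (1 + (2*T)/(-3 + T))² = (1 + 2*T/(-3 + T))²)
W(-1, 3)/(t(13) + 390) = 4/(9*(-1 + 13)²/(-3 + 13)² + 390) = 4/(9*12²/10² + 390) = 4/(9*144*(1/100) + 390) = 4/(324/25 + 390) = 4/(10074/25) = 4*(25/10074) = 50/5037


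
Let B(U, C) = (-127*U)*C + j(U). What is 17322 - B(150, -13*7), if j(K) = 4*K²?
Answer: -1806228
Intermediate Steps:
B(U, C) = 4*U² - 127*C*U (B(U, C) = (-127*U)*C + 4*U² = -127*C*U + 4*U² = 4*U² - 127*C*U)
17322 - B(150, -13*7) = 17322 - 150*(-(-1651)*7 + 4*150) = 17322 - 150*(-127*(-91) + 600) = 17322 - 150*(11557 + 600) = 17322 - 150*12157 = 17322 - 1*1823550 = 17322 - 1823550 = -1806228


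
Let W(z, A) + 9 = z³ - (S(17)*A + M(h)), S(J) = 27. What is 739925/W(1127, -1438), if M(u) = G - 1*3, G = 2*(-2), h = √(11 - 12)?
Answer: 739925/1431474207 ≈ 0.00051690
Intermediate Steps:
h = I (h = √(-1) = I ≈ 1.0*I)
G = -4
M(u) = -7 (M(u) = -4 - 1*3 = -4 - 3 = -7)
W(z, A) = -2 + z³ - 27*A (W(z, A) = -9 + (z³ - (27*A - 7)) = -9 + (z³ - (-7 + 27*A)) = -9 + (z³ + (7 - 27*A)) = -9 + (7 + z³ - 27*A) = -2 + z³ - 27*A)
739925/W(1127, -1438) = 739925/(-2 + 1127³ - 27*(-1438)) = 739925/(-2 + 1431435383 + 38826) = 739925/1431474207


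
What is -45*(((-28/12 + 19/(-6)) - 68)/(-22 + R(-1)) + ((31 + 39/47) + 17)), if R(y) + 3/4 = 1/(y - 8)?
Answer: -90591615/38681 ≈ -2342.0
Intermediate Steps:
R(y) = -¾ + 1/(-8 + y) (R(y) = -¾ + 1/(y - 8) = -¾ + 1/(-8 + y))
-45*(((-28/12 + 19/(-6)) - 68)/(-22 + R(-1)) + ((31 + 39/47) + 17)) = -45*(((-28/12 + 19/(-6)) - 68)/(-22 + (28 - 3*(-1))/(4*(-8 - 1))) + ((31 + 39/47) + 17)) = -45*(((-28*1/12 + 19*(-⅙)) - 68)/(-22 + (¼)*(28 + 3)/(-9)) + ((31 + 39*(1/47)) + 17)) = -45*(((-7/3 - 19/6) - 68)/(-22 + (¼)*(-⅑)*31) + ((31 + 39/47) + 17)) = -45*((-11/2 - 68)/(-22 - 31/36) + (1496/47 + 17)) = -45*(-147/(2*(-823/36)) + 2295/47) = -45*(-147/2*(-36/823) + 2295/47) = -45*(2646/823 + 2295/47) = -45*2013147/38681 = -90591615/38681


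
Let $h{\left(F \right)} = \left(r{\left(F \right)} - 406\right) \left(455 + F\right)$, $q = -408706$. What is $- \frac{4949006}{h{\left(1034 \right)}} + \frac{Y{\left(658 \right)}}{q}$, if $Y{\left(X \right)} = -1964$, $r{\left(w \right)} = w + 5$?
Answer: $- \frac{1010418651784}{192610263561} \approx -5.2459$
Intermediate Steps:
$r{\left(w \right)} = 5 + w$
$h{\left(F \right)} = \left(-401 + F\right) \left(455 + F\right)$ ($h{\left(F \right)} = \left(\left(5 + F\right) - 406\right) \left(455 + F\right) = \left(-401 + F\right) \left(455 + F\right)$)
$- \frac{4949006}{h{\left(1034 \right)}} + \frac{Y{\left(658 \right)}}{q} = - \frac{4949006}{-182455 + 1034^{2} + 54 \cdot 1034} - \frac{1964}{-408706} = - \frac{4949006}{-182455 + 1069156 + 55836} - - \frac{982}{204353} = - \frac{4949006}{942537} + \frac{982}{204353} = - \frac{1010418651784}{192610263561}$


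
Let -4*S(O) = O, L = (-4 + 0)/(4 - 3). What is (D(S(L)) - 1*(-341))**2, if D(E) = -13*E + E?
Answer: 108241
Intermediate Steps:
L = -4 (L = -4/1 = -4*1 = -4)
S(O) = -O/4
D(E) = -12*E
(D(S(L)) - 1*(-341))**2 = (-(-3)*(-4) - 1*(-341))**2 = (-12*1 + 341)**2 = (-12 + 341)**2 = 329**2 = 108241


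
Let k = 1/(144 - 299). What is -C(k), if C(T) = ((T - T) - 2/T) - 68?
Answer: -242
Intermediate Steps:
k = -1/155 (k = 1/(-155) = -1/155 ≈ -0.0064516)
C(T) = -68 - 2/T (C(T) = (0 - 2/T) - 68 = -2/T - 68 = -68 - 2/T)
-C(k) = -(-68 - 2/(-1/155)) = -(-68 - 2*(-155)) = -(-68 + 310) = -1*242 = -242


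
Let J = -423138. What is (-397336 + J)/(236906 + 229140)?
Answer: -410237/233023 ≈ -1.7605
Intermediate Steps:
(-397336 + J)/(236906 + 229140) = (-397336 - 423138)/(236906 + 229140) = -820474/466046 = -820474*1/466046 = -410237/233023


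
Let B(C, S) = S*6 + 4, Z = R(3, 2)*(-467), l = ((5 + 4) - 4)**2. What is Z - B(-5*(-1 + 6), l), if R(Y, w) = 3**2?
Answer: -4357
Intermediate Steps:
R(Y, w) = 9
l = 25 (l = (9 - 4)**2 = 5**2 = 25)
Z = -4203 (Z = 9*(-467) = -4203)
B(C, S) = 4 + 6*S (B(C, S) = 6*S + 4 = 4 + 6*S)
Z - B(-5*(-1 + 6), l) = -4203 - (4 + 6*25) = -4203 - (4 + 150) = -4203 - 1*154 = -4203 - 154 = -4357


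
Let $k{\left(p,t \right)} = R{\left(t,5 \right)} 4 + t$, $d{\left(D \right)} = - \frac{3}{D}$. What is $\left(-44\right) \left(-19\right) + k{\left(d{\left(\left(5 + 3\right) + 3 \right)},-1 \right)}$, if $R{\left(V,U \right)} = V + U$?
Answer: $851$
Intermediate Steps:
$R{\left(V,U \right)} = U + V$
$k{\left(p,t \right)} = 20 + 5 t$ ($k{\left(p,t \right)} = \left(5 + t\right) 4 + t = \left(20 + 4 t\right) + t = 20 + 5 t$)
$\left(-44\right) \left(-19\right) + k{\left(d{\left(\left(5 + 3\right) + 3 \right)},-1 \right)} = \left(-44\right) \left(-19\right) + \left(20 + 5 \left(-1\right)\right) = 836 + \left(20 - 5\right) = 836 + 15 = 851$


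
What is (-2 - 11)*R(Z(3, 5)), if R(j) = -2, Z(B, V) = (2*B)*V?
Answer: 26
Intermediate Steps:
Z(B, V) = 2*B*V
(-2 - 11)*R(Z(3, 5)) = (-2 - 11)*(-2) = -13*(-2) = 26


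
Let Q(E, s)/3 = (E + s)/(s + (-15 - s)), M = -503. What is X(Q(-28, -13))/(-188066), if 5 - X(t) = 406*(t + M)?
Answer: -1004469/940330 ≈ -1.0682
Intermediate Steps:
Q(E, s) = -E/5 - s/5 (Q(E, s) = 3*((E + s)/(s + (-15 - s))) = 3*((E + s)/(-15)) = 3*((E + s)*(-1/15)) = 3*(-E/15 - s/15) = -E/5 - s/5)
X(t) = 204223 - 406*t (X(t) = 5 - 406*(t - 503) = 5 - 406*(-503 + t) = 5 - (-204218 + 406*t) = 5 + (204218 - 406*t) = 204223 - 406*t)
X(Q(-28, -13))/(-188066) = (204223 - 406*(-⅕*(-28) - ⅕*(-13)))/(-188066) = (204223 - 406*(28/5 + 13/5))*(-1/188066) = (204223 - 406*41/5)*(-1/188066) = (204223 - 16646/5)*(-1/188066) = (1004469/5)*(-1/188066) = -1004469/940330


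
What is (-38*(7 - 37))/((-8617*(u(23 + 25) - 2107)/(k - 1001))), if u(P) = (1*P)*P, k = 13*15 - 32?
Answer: 955320/1697549 ≈ 0.56276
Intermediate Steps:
k = 163 (k = 195 - 32 = 163)
u(P) = P**2 (u(P) = P*P = P**2)
(-38*(7 - 37))/((-8617*(u(23 + 25) - 2107)/(k - 1001))) = (-38*(7 - 37))/((-8617*((23 + 25)**2 - 2107)/(163 - 1001))) = (-38*(-30))/((-8617/((-838/(48**2 - 2107))))) = 1140/((-8617/((-838/(2304 - 2107))))) = 1140/((-8617/((-838/197)))) = 1140/((-8617/((-838*1/197)))) = 1140/((-8617/(-838/197))) = 1140/((-8617*(-197/838))) = 1140/(1697549/838) = 1140*(838/1697549) = 955320/1697549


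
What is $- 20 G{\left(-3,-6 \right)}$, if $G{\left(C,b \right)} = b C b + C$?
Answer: $2220$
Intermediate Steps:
$G{\left(C,b \right)} = C + C b^{2}$ ($G{\left(C,b \right)} = C b b + C = C b^{2} + C = C + C b^{2}$)
$- 20 G{\left(-3,-6 \right)} = - 20 \left(- 3 \left(1 + \left(-6\right)^{2}\right)\right) = - 20 \left(- 3 \left(1 + 36\right)\right) = - 20 \left(\left(-3\right) 37\right) = \left(-20\right) \left(-111\right) = 2220$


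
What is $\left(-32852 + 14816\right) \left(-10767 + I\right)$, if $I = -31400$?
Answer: $760524012$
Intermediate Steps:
$\left(-32852 + 14816\right) \left(-10767 + I\right) = \left(-32852 + 14816\right) \left(-10767 - 31400\right) = \left(-18036\right) \left(-42167\right) = 760524012$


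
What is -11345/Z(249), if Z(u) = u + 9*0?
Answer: -11345/249 ≈ -45.562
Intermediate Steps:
Z(u) = u (Z(u) = u + 0 = u)
-11345/Z(249) = -11345/249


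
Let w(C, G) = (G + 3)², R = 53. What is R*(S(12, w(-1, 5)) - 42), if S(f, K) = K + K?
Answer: 4558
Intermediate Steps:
w(C, G) = (3 + G)²
S(f, K) = 2*K
R*(S(12, w(-1, 5)) - 42) = 53*(2*(3 + 5)² - 42) = 53*(2*8² - 42) = 53*(2*64 - 42) = 53*(128 - 42) = 53*86 = 4558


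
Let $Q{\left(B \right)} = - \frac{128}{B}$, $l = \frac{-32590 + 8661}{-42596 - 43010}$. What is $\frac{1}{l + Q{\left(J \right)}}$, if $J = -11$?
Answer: $\frac{941666}{11220787} \approx 0.083922$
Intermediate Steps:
$l = \frac{23929}{85606}$ ($l = - \frac{23929}{-85606} = \left(-23929\right) \left(- \frac{1}{85606}\right) = \frac{23929}{85606} \approx 0.27952$)
$\frac{1}{l + Q{\left(J \right)}} = \frac{1}{\frac{23929}{85606} - \frac{128}{-11}} = \frac{1}{\frac{23929}{85606} - - \frac{128}{11}} = \frac{1}{\frac{23929}{85606} + \frac{128}{11}} = \frac{1}{\frac{11220787}{941666}} = \frac{941666}{11220787}$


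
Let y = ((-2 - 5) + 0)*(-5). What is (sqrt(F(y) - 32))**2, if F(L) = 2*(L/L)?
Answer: -30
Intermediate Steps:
y = 35 (y = (-7 + 0)*(-5) = -7*(-5) = 35)
F(L) = 2 (F(L) = 2*1 = 2)
(sqrt(F(y) - 32))**2 = (sqrt(2 - 32))**2 = (sqrt(-30))**2 = (I*sqrt(30))**2 = -30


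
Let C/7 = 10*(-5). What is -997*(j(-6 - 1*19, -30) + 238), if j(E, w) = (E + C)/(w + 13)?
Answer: -4407737/17 ≈ -2.5928e+5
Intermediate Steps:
C = -350 (C = 7*(10*(-5)) = 7*(-50) = -350)
j(E, w) = (-350 + E)/(13 + w) (j(E, w) = (E - 350)/(w + 13) = (-350 + E)/(13 + w))
-997*(j(-6 - 1*19, -30) + 238) = -997*((-350 + (-6 - 1*19))/(13 - 30) + 238) = -997*((-350 + (-6 - 19))/(-17) + 238) = -997*(-(-350 - 25)/17 + 238) = -997*(-1/17*(-375) + 238) = -997*(375/17 + 238) = -997*4421/17 = -4407737/17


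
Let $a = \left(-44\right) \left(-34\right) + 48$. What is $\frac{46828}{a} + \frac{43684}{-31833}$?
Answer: $\frac{355806907}{12287538} \approx 28.957$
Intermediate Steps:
$a = 1544$ ($a = 1496 + 48 = 1544$)
$\frac{46828}{a} + \frac{43684}{-31833} = \frac{46828}{1544} + \frac{43684}{-31833} = 46828 \cdot \frac{1}{1544} + 43684 \left(- \frac{1}{31833}\right) = \frac{11707}{386} - \frac{43684}{31833} = \frac{355806907}{12287538}$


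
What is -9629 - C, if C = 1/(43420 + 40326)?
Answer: -806390235/83746 ≈ -9629.0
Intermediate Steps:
C = 1/83746 ≈ 1.1941e-5
-9629 - C = -9629 - 1*1/83746 = -9629 - 1/83746 = -806390235/83746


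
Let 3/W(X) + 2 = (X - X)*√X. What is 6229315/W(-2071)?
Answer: -12458630/3 ≈ -4.1529e+6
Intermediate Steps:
W(X) = -3/2 (W(X) = 3/(-2 + (X - X)*√X) = 3/(-2 + 0*√X) = 3/(-2 + 0) = 3/(-2) = 3*(-½) = -3/2)
6229315/W(-2071) = 6229315/(-3/2) = 6229315*(-⅔) = -12458630/3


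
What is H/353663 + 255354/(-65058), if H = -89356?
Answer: -16020430725/3834767909 ≈ -4.1777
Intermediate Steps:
H/353663 + 255354/(-65058) = -89356/353663 + 255354/(-65058) = -89356*1/353663 + 255354*(-1/65058) = -89356/353663 - 42559/10843 = -16020430725/3834767909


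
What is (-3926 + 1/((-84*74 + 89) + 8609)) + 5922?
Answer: 4954073/2482 ≈ 1996.0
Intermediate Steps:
(-3926 + 1/((-84*74 + 89) + 8609)) + 5922 = (-3926 + 1/((-6216 + 89) + 8609)) + 5922 = (-3926 + 1/(-6127 + 8609)) + 5922 = (-3926 + 1/2482) + 5922 = -9744331/2482 + 5922 = 4954073/2482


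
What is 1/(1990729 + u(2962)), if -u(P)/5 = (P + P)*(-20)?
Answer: 1/2583129 ≈ 3.8713e-7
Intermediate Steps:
u(P) = 200*P (u(P) = -5*(P + P)*(-20) = -5*2*P*(-20) = -(-200)*P = 200*P)
1/(1990729 + u(2962)) = 1/(1990729 + 200*2962) = 1/(1990729 + 592400) = 1/2583129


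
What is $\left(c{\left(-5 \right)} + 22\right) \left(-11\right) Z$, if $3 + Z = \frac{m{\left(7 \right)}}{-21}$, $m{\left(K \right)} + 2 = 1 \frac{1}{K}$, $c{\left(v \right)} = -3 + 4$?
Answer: $\frac{108284}{147} \approx 736.63$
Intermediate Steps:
$c{\left(v \right)} = 1$
$m{\left(K \right)} = -2 + \frac{1}{K}$ ($m{\left(K \right)} = -2 + 1 \frac{1}{K} = -2 + \frac{1}{K}$)
$Z = - \frac{428}{147}$ ($Z = -3 + \frac{-2 + \frac{1}{7}}{-21} = -3 + \left(-2 + \frac{1}{7}\right) \left(- \frac{1}{21}\right) = -3 - - \frac{13}{147} = -3 + \frac{13}{147} = - \frac{428}{147} \approx -2.9116$)
$\left(c{\left(-5 \right)} + 22\right) \left(-11\right) Z = \left(1 + 22\right) \left(-11\right) \left(- \frac{428}{147}\right) = 23 \left(-11\right) \left(- \frac{428}{147}\right) = \left(-253\right) \left(- \frac{428}{147}\right) = \frac{108284}{147}$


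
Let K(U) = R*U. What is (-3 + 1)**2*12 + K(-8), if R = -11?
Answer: 136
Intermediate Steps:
K(U) = -11*U
(-3 + 1)**2*12 + K(-8) = (-3 + 1)**2*12 - 11*(-8) = (-2)**2*12 + 88 = 4*12 + 88 = 48 + 88 = 136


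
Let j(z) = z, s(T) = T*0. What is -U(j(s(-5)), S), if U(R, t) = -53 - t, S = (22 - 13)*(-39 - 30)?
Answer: -568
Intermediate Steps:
s(T) = 0
S = -621 (S = 9*(-69) = -621)
-U(j(s(-5)), S) = -(-53 - 1*(-621)) = -(-53 + 621) = -1*568 = -568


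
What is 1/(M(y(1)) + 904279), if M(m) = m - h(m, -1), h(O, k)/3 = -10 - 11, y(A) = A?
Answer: 1/904343 ≈ 1.1058e-6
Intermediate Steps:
h(O, k) = -63 (h(O, k) = 3*(-10 - 11) = 3*(-21) = -63)
M(m) = 63 + m (M(m) = m - 1*(-63) = m + 63 = 63 + m)
1/(M(y(1)) + 904279) = 1/((63 + 1) + 904279) = 1/(64 + 904279) = 1/904343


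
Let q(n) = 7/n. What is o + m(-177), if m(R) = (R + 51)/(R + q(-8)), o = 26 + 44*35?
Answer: 2229426/1423 ≈ 1566.7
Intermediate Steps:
o = 1566 (o = 26 + 1540 = 1566)
m(R) = (51 + R)/(-7/8 + R) (m(R) = (R + 51)/(R + 7/(-8)) = (51 + R)/(R + 7*(-1/8)) = (51 + R)/(R - 7/8) = (51 + R)/(-7/8 + R))
o + m(-177) = 1566 + 8*(51 - 177)/(-7 + 8*(-177)) = 1566 + 8*(-126)/(-7 - 1416) = 1566 + 8*(-126)/(-1423) = 1566 + 8*(-1/1423)*(-126) = 1566 + 1008/1423 = 2229426/1423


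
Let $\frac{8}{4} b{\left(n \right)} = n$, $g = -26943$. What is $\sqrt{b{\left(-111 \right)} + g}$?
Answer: $\frac{i \sqrt{107994}}{2} \approx 164.31 i$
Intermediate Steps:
$b{\left(n \right)} = \frac{n}{2}$
$\sqrt{b{\left(-111 \right)} + g} = \sqrt{\frac{1}{2} \left(-111\right) - 26943} = \sqrt{- \frac{111}{2} - 26943} = \sqrt{- \frac{53997}{2}} = \frac{i \sqrt{107994}}{2}$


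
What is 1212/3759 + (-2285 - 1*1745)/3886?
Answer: -1739823/2434579 ≈ -0.71463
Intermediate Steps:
1212/3759 + (-2285 - 1*1745)/3886 = 1212*(1/3759) + (-2285 - 1745)*(1/3886) = 404/1253 - 4030*1/3886 = 404/1253 - 2015/1943 = -1739823/2434579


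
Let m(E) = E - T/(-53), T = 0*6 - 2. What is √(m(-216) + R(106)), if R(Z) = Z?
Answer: 54*I*√106/53 ≈ 10.49*I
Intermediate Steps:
T = -2 (T = 0 - 2 = -2)
m(E) = -2/53 + E (m(E) = E - (-2)/(-53) = E - (-2)*(-1)/53 = E - 1*2/53 = E - 2/53 = -2/53 + E)
√(m(-216) + R(106)) = √((-2/53 - 216) + 106) = √(-11450/53 + 106) = √(-5832/53) = 54*I*√106/53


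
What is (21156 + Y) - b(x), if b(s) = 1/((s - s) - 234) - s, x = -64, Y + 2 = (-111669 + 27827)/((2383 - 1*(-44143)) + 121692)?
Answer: 415073236135/19681506 ≈ 21090.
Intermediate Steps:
Y = -210139/84109 (Y = -2 + (-111669 + 27827)/((2383 - 1*(-44143)) + 121692) = -2 - 83842/((2383 + 44143) + 121692) = -2 - 83842/(46526 + 121692) = -2 - 83842/168218 = -2 - 83842*1/168218 = -2 - 41921/84109 = -210139/84109 ≈ -2.4984)
b(s) = -1/234 - s (b(s) = 1/(0 - 234) - s = 1/(-234) - s = -1/234 - s)
(21156 + Y) - b(x) = (21156 - 210139/84109) - (-1/234 - 1*(-64)) = 1779199865/84109 - (-1/234 + 64) = 1779199865/84109 - 1*14975/234 = 1779199865/84109 - 14975/234 = 415073236135/19681506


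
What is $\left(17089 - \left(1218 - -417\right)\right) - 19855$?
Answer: $-4401$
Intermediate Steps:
$\left(17089 - \left(1218 - -417\right)\right) - 19855 = \left(17089 - \left(1218 + 417\right)\right) - 19855 = \left(17089 - 1635\right) - 19855 = 15454 - 19855 = -4401$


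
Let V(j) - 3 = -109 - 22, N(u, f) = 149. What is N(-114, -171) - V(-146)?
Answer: 277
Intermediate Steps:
V(j) = -128 (V(j) = 3 + (-109 - 22) = 3 - 131 = -128)
N(-114, -171) - V(-146) = 149 - 1*(-128) = 149 + 128 = 277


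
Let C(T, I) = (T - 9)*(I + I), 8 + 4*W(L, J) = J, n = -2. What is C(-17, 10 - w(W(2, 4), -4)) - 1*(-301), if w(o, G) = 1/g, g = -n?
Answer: -193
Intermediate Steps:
W(L, J) = -2 + J/4
g = 2 (g = -1*(-2) = 2)
w(o, G) = 1/2
C(T, I) = 2*I*(-9 + T) (C(T, I) = (-9 + T)*(2*I) = 2*I*(-9 + T))
C(-17, 10 - w(W(2, 4), -4)) - 1*(-301) = 2*(10 - 1*1/2)*(-9 - 17) - 1*(-301) = 2*(10 - 1/2)*(-26) + 301 = 2*(19/2)*(-26) + 301 = -494 + 301 = -193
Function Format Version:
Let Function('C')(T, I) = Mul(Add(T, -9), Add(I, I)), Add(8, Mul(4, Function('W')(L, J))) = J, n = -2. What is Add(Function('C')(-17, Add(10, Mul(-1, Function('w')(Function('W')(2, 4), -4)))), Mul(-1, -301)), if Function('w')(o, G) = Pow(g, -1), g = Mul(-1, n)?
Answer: -193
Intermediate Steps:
Function('W')(L, J) = Add(-2, Mul(Rational(1, 4), J))
g = 2 (g = Mul(-1, -2) = 2)
Function('w')(o, G) = Rational(1, 2) (Function('w')(o, G) = Pow(2, -1) = Rational(1, 2))
Function('C')(T, I) = Mul(2, I, Add(-9, T)) (Function('C')(T, I) = Mul(Add(-9, T), Mul(2, I)) = Mul(2, I, Add(-9, T)))
Add(Function('C')(-17, Add(10, Mul(-1, Function('w')(Function('W')(2, 4), -4)))), Mul(-1, -301)) = Add(Mul(2, Add(10, Mul(-1, Rational(1, 2))), Add(-9, -17)), Mul(-1, -301)) = Add(Mul(2, Add(10, Rational(-1, 2)), -26), 301) = Add(Mul(2, Rational(19, 2), -26), 301) = Add(-494, 301) = -193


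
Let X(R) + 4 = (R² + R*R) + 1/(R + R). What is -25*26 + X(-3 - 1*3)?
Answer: -6985/12 ≈ -582.08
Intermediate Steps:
X(R) = -4 + 1/(2*R) + 2*R² (X(R) = -4 + ((R² + R*R) + 1/(R + R)) = -4 + ((R² + R²) + 1/(2*R)) = -4 + (2*R² + 1/(2*R)) = -4 + (1/(2*R) + 2*R²) = -4 + 1/(2*R) + 2*R²)
-25*26 + X(-3 - 1*3) = -25*26 + (-4 + 1/(2*(-3 - 1*3)) + 2*(-3 - 1*3)²) = -650 + (-4 + 1/(2*(-3 - 3)) + 2*(-3 - 3)²) = -650 + (-4 + (½)/(-6) + 2*(-6)²) = -650 + (-4 + (½)*(-⅙) + 2*36) = -650 + (-4 - 1/12 + 72) = -650 + 815/12 = -6985/12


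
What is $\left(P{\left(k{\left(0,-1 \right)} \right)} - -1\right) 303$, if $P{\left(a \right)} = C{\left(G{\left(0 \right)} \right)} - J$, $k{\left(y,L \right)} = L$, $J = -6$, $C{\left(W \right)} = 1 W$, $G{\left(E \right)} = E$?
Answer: $2121$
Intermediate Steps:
$C{\left(W \right)} = W$
$P{\left(a \right)} = 6$ ($P{\left(a \right)} = 0 - -6 = 0 + 6 = 6$)
$\left(P{\left(k{\left(0,-1 \right)} \right)} - -1\right) 303 = \left(6 - -1\right) 303 = \left(6 + 1\right) 303 = 7 \cdot 303 = 2121$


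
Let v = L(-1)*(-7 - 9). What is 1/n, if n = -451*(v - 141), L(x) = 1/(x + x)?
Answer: 1/59983 ≈ 1.6671e-5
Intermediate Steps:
L(x) = 1/(2*x)
v = 8 (v = ((1/2)/(-1))*(-7 - 9) = ((1/2)*(-1))*(-16) = -1/2*(-16) = 8)
n = 59983 (n = -451*(8 - 141) = -451*(-133) = 59983)
1/n = 1/59983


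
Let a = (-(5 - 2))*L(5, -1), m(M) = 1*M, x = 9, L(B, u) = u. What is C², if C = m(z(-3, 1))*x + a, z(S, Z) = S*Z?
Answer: 576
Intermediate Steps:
m(M) = M
a = 3 (a = -(5 - 2)*(-1) = -1*3*(-1) = -3*(-1) = 3)
C = -24 (C = -3*1*9 + 3 = -3*9 + 3 = -27 + 3 = -24)
C² = (-24)² = 576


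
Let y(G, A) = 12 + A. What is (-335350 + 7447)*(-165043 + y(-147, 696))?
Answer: 53885939505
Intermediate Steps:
(-335350 + 7447)*(-165043 + y(-147, 696)) = (-335350 + 7447)*(-165043 + (12 + 696)) = -327903*(-165043 + 708) = -327903*(-164335) = 53885939505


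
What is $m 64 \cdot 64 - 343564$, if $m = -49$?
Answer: $-544268$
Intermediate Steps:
$m 64 \cdot 64 - 343564 = \left(-49\right) 64 \cdot 64 - 343564 = \left(-3136\right) 64 - 343564 = -200704 - 343564 = -544268$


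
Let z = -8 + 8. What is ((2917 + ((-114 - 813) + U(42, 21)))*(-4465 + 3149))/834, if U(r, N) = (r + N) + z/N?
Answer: -1350874/417 ≈ -3239.5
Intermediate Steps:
z = 0
U(r, N) = N + r (U(r, N) = (r + N) + 0/N = (N + r) + 0 = N + r)
((2917 + ((-114 - 813) + U(42, 21)))*(-4465 + 3149))/834 = ((2917 + ((-114 - 813) + (21 + 42)))*(-4465 + 3149))/834 = ((2917 + (-927 + 63))*(-1316))*(1/834) = ((2917 - 864)*(-1316))*(1/834) = (2053*(-1316))*(1/834) = -2701748*1/834 = -1350874/417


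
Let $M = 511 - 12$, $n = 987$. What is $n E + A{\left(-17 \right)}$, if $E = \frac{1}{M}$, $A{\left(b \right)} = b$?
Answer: $- \frac{7496}{499} \approx -15.022$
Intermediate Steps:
$M = 499$ ($M = 511 - 12 = 499$)
$E = \frac{1}{499} \approx 0.002004$
$n E + A{\left(-17 \right)} = 987 \cdot \frac{1}{499} - 17 = \frac{987}{499} - 17 = - \frac{7496}{499}$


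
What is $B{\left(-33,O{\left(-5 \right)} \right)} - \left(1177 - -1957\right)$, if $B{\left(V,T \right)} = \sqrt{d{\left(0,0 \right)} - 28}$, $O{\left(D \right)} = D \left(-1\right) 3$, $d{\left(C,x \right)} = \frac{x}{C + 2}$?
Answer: $-3134 + 2 i \sqrt{7} \approx -3134.0 + 5.2915 i$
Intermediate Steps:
$d{\left(C,x \right)} = \frac{x}{2 + C}$
$O{\left(D \right)} = - 3 D$ ($O{\left(D \right)} = - D 3 = - 3 D$)
$B{\left(V,T \right)} = 2 i \sqrt{7}$ ($B{\left(V,T \right)} = \sqrt{\frac{0}{2 + 0} - 28} = \sqrt{\frac{0}{2} - 28} = \sqrt{0 \cdot \frac{1}{2} - 28} = \sqrt{0 - 28} = \sqrt{-28} = 2 i \sqrt{7}$)
$B{\left(-33,O{\left(-5 \right)} \right)} - \left(1177 - -1957\right) = 2 i \sqrt{7} - \left(1177 - -1957\right) = 2 i \sqrt{7} - \left(1177 + 1957\right) = 2 i \sqrt{7} - 3134 = -3134 + 2 i \sqrt{7}$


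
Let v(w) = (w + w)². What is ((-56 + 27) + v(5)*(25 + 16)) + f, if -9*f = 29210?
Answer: 7429/9 ≈ 825.44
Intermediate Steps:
f = -29210/9 (f = -⅑*29210 = -29210/9 ≈ -3245.6)
v(w) = 4*w² (v(w) = (2*w)² = 4*w²)
((-56 + 27) + v(5)*(25 + 16)) + f = ((-56 + 27) + (4*5²)*(25 + 16)) - 29210/9 = (-29 + (4*25)*41) - 29210/9 = (-29 + 100*41) - 29210/9 = (-29 + 4100) - 29210/9 = 4071 - 29210/9 = 7429/9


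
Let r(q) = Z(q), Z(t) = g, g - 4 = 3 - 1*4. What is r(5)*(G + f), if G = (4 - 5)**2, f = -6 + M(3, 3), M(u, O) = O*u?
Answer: 12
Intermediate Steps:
g = 3 (g = 4 + (3 - 1*4) = 4 + (3 - 4) = 4 - 1 = 3)
Z(t) = 3
r(q) = 3
f = 3 (f = -6 + 3*3 = -6 + 9 = 3)
G = 1 (G = (-1)**2 = 1)
r(5)*(G + f) = 3*(1 + 3) = 3*4 = 12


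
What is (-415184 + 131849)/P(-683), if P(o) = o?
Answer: 283335/683 ≈ 414.84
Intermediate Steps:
(-415184 + 131849)/P(-683) = (-415184 + 131849)/(-683) = -283335*(-1/683) = 283335/683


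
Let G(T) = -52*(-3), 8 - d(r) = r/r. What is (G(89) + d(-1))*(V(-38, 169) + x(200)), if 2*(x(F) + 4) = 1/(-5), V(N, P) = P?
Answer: 268787/10 ≈ 26879.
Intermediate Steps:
d(r) = 7 (d(r) = 8 - r/r = 8 - 1*1 = 8 - 1 = 7)
G(T) = 156
x(F) = -41/10 (x(F) = -4 + (½)/(-5) = -4 + (½)*(-⅕) = -4 - ⅒ = -41/10)
(G(89) + d(-1))*(V(-38, 169) + x(200)) = (156 + 7)*(169 - 41/10) = 163*(1649/10) = 268787/10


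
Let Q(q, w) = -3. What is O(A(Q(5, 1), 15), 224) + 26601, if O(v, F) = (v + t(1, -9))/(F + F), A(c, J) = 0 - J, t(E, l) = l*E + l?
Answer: 11917215/448 ≈ 26601.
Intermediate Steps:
t(E, l) = l + E*l (t(E, l) = E*l + l = l + E*l)
A(c, J) = -J
O(v, F) = (-18 + v)/(2*F) (O(v, F) = (v - 9*(1 + 1))/(F + F) = (v - 9*2)/((2*F)) = (v - 18)*(1/(2*F)) = (-18 + v)*(1/(2*F)) = (-18 + v)/(2*F))
O(A(Q(5, 1), 15), 224) + 26601 = (1/2)*(-18 - 1*15)/224 + 26601 = (1/2)*(1/224)*(-18 - 15) + 26601 = (1/2)*(1/224)*(-33) + 26601 = -33/448 + 26601 = 11917215/448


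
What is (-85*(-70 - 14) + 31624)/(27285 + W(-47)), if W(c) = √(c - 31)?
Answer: 352558580/248157101 - 38764*I*√78/744471303 ≈ 1.4207 - 0.00045986*I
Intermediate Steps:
W(c) = √(-31 + c)
(-85*(-70 - 14) + 31624)/(27285 + W(-47)) = (-85*(-70 - 14) + 31624)/(27285 + √(-31 - 47)) = (-85*(-84) + 31624)/(27285 + √(-78)) = (7140 + 31624)/(27285 + I*√78) = 38764/(27285 + I*√78)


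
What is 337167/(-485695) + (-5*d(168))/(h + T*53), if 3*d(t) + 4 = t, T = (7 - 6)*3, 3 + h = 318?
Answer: -438860687/345329145 ≈ -1.2708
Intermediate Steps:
h = 315 (h = -3 + 318 = 315)
T = 3 (T = 1*3 = 3)
d(t) = -4/3 + t/3
337167/(-485695) + (-5*d(168))/(h + T*53) = 337167/(-485695) + (-5*(-4/3 + (⅓)*168))/(315 + 3*53) = 337167*(-1/485695) + (-5*(-4/3 + 56))/(315 + 159) = -337167/485695 - 5*164/3/474 = -337167/485695 - 820/3*1/474 = -337167/485695 - 410/711 = -438860687/345329145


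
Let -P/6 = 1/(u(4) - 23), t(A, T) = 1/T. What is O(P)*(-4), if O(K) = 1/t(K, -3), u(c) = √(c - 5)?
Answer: 12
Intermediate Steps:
u(c) = √(-5 + c)
P = -3*(-23 - I)/265 (P = -6/(√(-5 + 4) - 23) = -6/(√(-1) - 23) = -6/(I - 23) = -6*(-23 - I)/530 = -3*(-23 - I)/265 ≈ 0.26038 + 0.011321*I)
O(K) = -3 (O(K) = 1/(1/(-3)) = 1/(-⅓) = -3)
O(P)*(-4) = -3*(-4) = 12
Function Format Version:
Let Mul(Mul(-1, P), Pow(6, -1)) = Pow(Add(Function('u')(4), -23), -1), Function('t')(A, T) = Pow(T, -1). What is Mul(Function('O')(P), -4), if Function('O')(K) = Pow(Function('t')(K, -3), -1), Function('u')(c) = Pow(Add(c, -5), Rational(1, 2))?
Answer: 12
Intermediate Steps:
Function('u')(c) = Pow(Add(-5, c), Rational(1, 2))
P = Mul(Rational(-3, 265), Add(-23, Mul(-1, I))) (P = Mul(-6, Pow(Add(Pow(Add(-5, 4), Rational(1, 2)), -23), -1)) = Mul(-6, Pow(Add(Pow(-1, Rational(1, 2)), -23), -1)) = Mul(-6, Pow(Add(I, -23), -1)) = Mul(-6, Pow(Add(-23, I), -1)) = Mul(-6, Mul(Rational(1, 530), Add(-23, Mul(-1, I)))) = Mul(Rational(-3, 265), Add(-23, Mul(-1, I))) ≈ Add(0.26038, Mul(0.011321, I)))
Function('O')(K) = -3 (Function('O')(K) = Pow(Pow(-3, -1), -1) = Pow(Rational(-1, 3), -1) = -3)
Mul(Function('O')(P), -4) = Mul(-3, -4) = 12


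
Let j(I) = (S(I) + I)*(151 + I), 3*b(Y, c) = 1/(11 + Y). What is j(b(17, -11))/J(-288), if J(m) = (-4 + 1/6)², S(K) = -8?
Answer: -8511635/103684 ≈ -82.092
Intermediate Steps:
b(Y, c) = 1/(3*(11 + Y))
j(I) = (-8 + I)*(151 + I)
J(m) = 529/36 (J(m) = (-4 + ⅙)² = (-23/6)² = 529/36)
j(b(17, -11))/J(-288) = (-1208 + (1/(3*(11 + 17)))² + 143*(1/(3*(11 + 17))))/(529/36) = (-1208 + ((⅓)/28)² + 143*((⅓)/28))*(36/529) = (-1208 + ((⅓)*(1/28))² + 143*((⅓)*(1/28)))*(36/529) = (-1208 + (1/84)² + 143*(1/84))*(36/529) = (-1208 + 1/7056 + 143/84)*(36/529) = -8511635/7056*36/529 = -8511635/103684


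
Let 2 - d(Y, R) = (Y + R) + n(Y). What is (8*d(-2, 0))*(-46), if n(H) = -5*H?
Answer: 2208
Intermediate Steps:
d(Y, R) = 2 - R + 4*Y (d(Y, R) = 2 - ((Y + R) - 5*Y) = 2 - ((R + Y) - 5*Y) = 2 - (R - 4*Y) = 2 + (-R + 4*Y) = 2 - R + 4*Y)
(8*d(-2, 0))*(-46) = (8*(2 - 1*0 + 4*(-2)))*(-46) = (8*(2 + 0 - 8))*(-46) = (8*(-6))*(-46) = -48*(-46) = 2208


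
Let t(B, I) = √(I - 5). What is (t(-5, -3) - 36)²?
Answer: 1288 - 144*I*√2 ≈ 1288.0 - 203.65*I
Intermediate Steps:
t(B, I) = √(-5 + I)
(t(-5, -3) - 36)² = (√(-5 - 3) - 36)² = (√(-8) - 36)² = (2*I*√2 - 36)² = (-36 + 2*I*√2)²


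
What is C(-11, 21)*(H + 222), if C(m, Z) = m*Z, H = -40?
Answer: -42042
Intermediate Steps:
C(m, Z) = Z*m
C(-11, 21)*(H + 222) = (21*(-11))*(-40 + 222) = -231*182 = -42042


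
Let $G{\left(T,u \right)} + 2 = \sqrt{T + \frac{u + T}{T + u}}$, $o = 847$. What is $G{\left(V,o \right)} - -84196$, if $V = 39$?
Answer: $84194 + 2 \sqrt{10} \approx 84200.0$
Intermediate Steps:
$G{\left(T,u \right)} = -2 + \sqrt{1 + T}$ ($G{\left(T,u \right)} = -2 + \sqrt{T + \frac{u + T}{T + u}} = -2 + \sqrt{T + \frac{T + u}{T + u}} = -2 + \sqrt{T + 1} = -2 + \sqrt{1 + T}$)
$G{\left(V,o \right)} - -84196 = \left(-2 + \sqrt{\frac{39 + 847 + 39 \left(39 + 847\right)}{39 + 847}}\right) - -84196 = \left(-2 + \sqrt{\frac{39 + 847 + 39 \cdot 886}{886}}\right) + 84196 = \left(-2 + \sqrt{\frac{39 + 847 + 34554}{886}}\right) + 84196 = \left(-2 + \sqrt{\frac{1}{886} \cdot 35440}\right) + 84196 = \left(-2 + \sqrt{40}\right) + 84196 = \left(-2 + 2 \sqrt{10}\right) + 84196 = 84194 + 2 \sqrt{10}$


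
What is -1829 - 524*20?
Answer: -12309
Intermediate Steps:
-1829 - 524*20 = -1829 - 1*10480 = -1829 - 10480 = -12309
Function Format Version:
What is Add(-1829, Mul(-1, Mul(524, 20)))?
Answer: -12309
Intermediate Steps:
Add(-1829, Mul(-1, Mul(524, 20))) = Add(-1829, Mul(-1, 10480)) = Add(-1829, -10480) = -12309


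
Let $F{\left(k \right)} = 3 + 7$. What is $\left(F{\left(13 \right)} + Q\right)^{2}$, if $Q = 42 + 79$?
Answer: $17161$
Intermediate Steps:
$Q = 121$
$F{\left(k \right)} = 10$
$\left(F{\left(13 \right)} + Q\right)^{2} = \left(10 + 121\right)^{2} = 131^{2} = 17161$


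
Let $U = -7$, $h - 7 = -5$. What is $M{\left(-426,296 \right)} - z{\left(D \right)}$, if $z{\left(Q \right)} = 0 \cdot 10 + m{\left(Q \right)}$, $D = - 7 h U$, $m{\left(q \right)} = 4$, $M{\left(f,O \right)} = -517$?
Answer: $-521$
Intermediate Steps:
$h = 2$ ($h = 7 - 5 = 2$)
$D = 98$ ($D = \left(-7\right) 2 \left(-7\right) = \left(-14\right) \left(-7\right) = 98$)
$z{\left(Q \right)} = 4$ ($z{\left(Q \right)} = 0 \cdot 10 + 4 = 0 + 4 = 4$)
$M{\left(-426,296 \right)} - z{\left(D \right)} = -517 - 4 = -521$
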